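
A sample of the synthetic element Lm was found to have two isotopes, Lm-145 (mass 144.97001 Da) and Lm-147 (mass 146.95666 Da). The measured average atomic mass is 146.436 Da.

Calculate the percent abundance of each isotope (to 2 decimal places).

Lm-145: 26.21%, Lm-147: 73.79%

With x = fraction of Lm-145 (so Lm-147 is 1 − x):
144.97001·x + 146.95666·(1 − x) = 146.436
(144.97001 − 146.95666)·x = 146.436 − 146.95666
x = -0.52066 / -1.98665 = 0.26208 → 26.21% Lm-145, 73.79% Lm-147.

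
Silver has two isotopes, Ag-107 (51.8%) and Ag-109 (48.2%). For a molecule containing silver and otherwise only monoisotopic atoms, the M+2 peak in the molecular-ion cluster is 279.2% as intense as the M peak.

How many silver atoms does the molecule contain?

With n Ag atoms, P(M+2)/P(M) = C(n,1)·p^(n−1)q / p^n = n·q/p = n · 0.482/0.518.
n = 2.792 × 0.518/0.482 = 3.00 ≈ 3

3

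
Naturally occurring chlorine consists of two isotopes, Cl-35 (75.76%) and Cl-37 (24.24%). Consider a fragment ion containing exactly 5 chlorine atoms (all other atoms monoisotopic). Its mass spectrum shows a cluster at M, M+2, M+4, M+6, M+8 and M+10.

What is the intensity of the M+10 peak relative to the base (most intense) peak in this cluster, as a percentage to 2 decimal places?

(0.7576 + 0.2424)^5 gives M 0.2496, M+2 0.3993, M+4 0.2555, M+6 0.0817, M+8 0.0131, M+10 0.0008; the largest is M+2.
P(M+2) = C(5,1) × 0.7576^4 × 0.2424^1 = 5 × 0.32942751 × 0.2424 = 0.399266 (base)
P(M+10) = C(5,5) × 0.7576^0 × 0.2424^5 = 1 × 1.0000 × 0.00083688 = 0.000837
Relative intensity = 0.000837 / 0.399266 × 100 = 0.21

0.21%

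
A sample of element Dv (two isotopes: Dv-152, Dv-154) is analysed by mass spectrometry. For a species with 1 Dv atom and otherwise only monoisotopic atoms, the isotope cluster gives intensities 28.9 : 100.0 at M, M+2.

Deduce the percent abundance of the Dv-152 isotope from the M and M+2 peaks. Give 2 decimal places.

Let p = fractional abundance of Dv-152. I(M+2)/I(M) = [C(1,1)·p^0·(1−p)] / p^1 = 1·(1−p)/p = 100.0/28.9 = 3.4602
(1−p)/p = 3.4602/1 = 3.4602  ⇒  p = 1/(1 + 3.4602) = 0.2242
Dv-152: 22.42%, Dv-154: 77.58%.

22.42%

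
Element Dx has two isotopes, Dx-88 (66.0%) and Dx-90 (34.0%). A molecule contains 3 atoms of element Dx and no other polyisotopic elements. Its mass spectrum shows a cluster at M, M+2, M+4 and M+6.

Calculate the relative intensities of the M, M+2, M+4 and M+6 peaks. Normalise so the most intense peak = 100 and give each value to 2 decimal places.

The 3 Dx atoms are independent, so intensities follow the terms of (0.660 + 0.340)^3.
P(M) = 0.660^3 = 0.287496
P(M+2) = 3 × 0.660^2 × 0.340^1 = 0.444312
P(M+4) = 3 × 0.660^1 × 0.340^2 = 0.228888
P(M+6) = 0.340^3 = 0.039304
The M+2 peak is largest (0.444312); scaling to 100 gives 64.71 : 100.00 : 51.52 : 8.85.

64.71 : 100.00 : 51.52 : 8.85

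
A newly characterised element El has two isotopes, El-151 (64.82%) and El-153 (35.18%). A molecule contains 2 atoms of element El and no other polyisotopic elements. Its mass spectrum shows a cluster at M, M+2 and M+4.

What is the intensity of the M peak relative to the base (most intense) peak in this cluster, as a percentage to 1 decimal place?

Term probabilities: M 0.4202, M+2 0.4561, M+4 0.1238. Base peak = M+2.
P(M+2) = C(2,1) × 0.6482^1 × 0.3518^1 = 2 × 0.6482 × 0.3518 = 0.456074 (base)
P(M) = C(2,0) × 0.6482^2 × 0.3518^0 = 1 × 0.42016324 × 1.0000 = 0.420163
Relative intensity = 0.420163 / 0.456074 × 100 = 92.1

92.1%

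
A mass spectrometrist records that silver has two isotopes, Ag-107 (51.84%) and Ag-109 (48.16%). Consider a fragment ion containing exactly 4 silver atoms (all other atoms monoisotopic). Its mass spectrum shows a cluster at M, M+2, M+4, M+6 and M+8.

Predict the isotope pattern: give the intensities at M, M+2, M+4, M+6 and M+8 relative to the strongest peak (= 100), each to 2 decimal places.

19.31 : 71.76 : 100.00 : 61.93 : 14.38

Expanding (0.5184 + 0.4816)^4:
P(M) = 0.5184^4 = 0.072220
P(M+2) = 4 × 0.5184^3 × 0.4816^1 = 0.268375
P(M+4) = 6 × 0.5184^2 × 0.4816^2 = 0.373985
P(M+6) = 4 × 0.5184^1 × 0.4816^3 = 0.231624
P(M+8) = 0.4816^4 = 0.053795
The M+4 peak is largest (0.373985); scaling to 100 gives 19.31 : 71.76 : 100.00 : 61.93 : 14.38.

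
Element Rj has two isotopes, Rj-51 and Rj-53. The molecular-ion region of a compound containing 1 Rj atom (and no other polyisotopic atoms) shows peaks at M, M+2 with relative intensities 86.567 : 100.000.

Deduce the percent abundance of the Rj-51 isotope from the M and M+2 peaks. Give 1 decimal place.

46.4%

If p is the fraction of Rj that is Rj-51, then I(M+2)/I(M) = [C(1,1)·p^0·(1−p)] / p^1 = 1·(1−p)/p = 100.000/86.567 = 1.1552
(1−p)/p = 1.1552/1 = 1.1552  ⇒  p = 1/(1 + 1.1552) = 0.4640
Rj-51: 46.4%, Rj-53: 53.6%.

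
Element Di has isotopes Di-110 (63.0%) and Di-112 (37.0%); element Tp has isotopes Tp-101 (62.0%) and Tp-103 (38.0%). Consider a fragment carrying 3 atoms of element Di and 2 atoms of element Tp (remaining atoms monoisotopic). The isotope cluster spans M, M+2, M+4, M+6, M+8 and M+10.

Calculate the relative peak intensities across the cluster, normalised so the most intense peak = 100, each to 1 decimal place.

28.0 : 83.7 : 100.0 : 59.7 : 17.8 : 2.1

Element Di pattern (n=3): 0.250047 : 0.440559 : 0.258741 : 0.050653
Element Tp pattern (n=2): 0.3844 : 0.4712 : 0.1444
Convolve the two distributions (both contribute in 2-u steps):
  M: 0.250047×0.3844 = 0.096118
  M+2: 0.250047×0.4712 + 0.440559×0.3844 = 0.287173
  M+4: 0.250047×0.1444 + 0.440559×0.4712 + 0.258741×0.3844 = 0.343158
  M+6: 0.440559×0.1444 + 0.258741×0.4712 + 0.050653×0.3844 = 0.205006
  M+8: 0.258741×0.1444 + 0.050653×0.4712 = 0.061230
  M+10: 0.050653×0.1444 = 0.007314
Scale to base peak (0.343158) = 100: 28.0 : 83.7 : 100.0 : 59.7 : 17.8 : 2.1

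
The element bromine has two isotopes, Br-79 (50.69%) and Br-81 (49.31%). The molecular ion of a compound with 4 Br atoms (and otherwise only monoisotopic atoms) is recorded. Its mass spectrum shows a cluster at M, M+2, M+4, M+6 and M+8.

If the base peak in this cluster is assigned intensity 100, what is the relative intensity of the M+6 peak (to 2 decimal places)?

64.85

Term probabilities: M 0.0660, M+2 0.2569, M+4 0.3749, M+6 0.2431, M+8 0.0591. Base peak = M+4.
P(M+4) = C(4,2) × 0.5069^2 × 0.4931^2 = 6 × 0.25694761 × 0.24314761 = 0.374857 (base)
P(M+6) = C(4,3) × 0.5069^1 × 0.4931^3 = 4 × 0.5069 × 0.11989609 = 0.243101
Relative intensity = 0.243101 / 0.374857 × 100 = 64.85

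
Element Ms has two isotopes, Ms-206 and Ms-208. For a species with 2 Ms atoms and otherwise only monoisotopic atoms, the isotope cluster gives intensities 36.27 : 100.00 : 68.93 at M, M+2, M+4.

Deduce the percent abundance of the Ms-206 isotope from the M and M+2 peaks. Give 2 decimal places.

Write p for the Ms-206 fraction. I(M+2)/I(M) = [C(2,1)·p^1·(1−p)] / p^2 = 2·(1−p)/p = 100.00/36.27 = 2.7571
(1−p)/p = 2.7571/2 = 1.3785  ⇒  p = 1/(1 + 1.3785) = 0.4204
Ms-206: 42.04%, Ms-208: 57.96%.

42.04%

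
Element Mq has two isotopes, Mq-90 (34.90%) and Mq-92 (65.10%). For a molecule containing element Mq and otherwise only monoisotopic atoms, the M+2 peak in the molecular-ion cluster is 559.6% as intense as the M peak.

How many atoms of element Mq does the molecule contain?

3

With n Mq atoms, P(M+2)/P(M) = C(n,1)·p^(n−1)q / p^n = n·q/p = n · 0.6510/0.3490.
n = 5.596 × 0.3490/0.6510 = 3.00 ≈ 3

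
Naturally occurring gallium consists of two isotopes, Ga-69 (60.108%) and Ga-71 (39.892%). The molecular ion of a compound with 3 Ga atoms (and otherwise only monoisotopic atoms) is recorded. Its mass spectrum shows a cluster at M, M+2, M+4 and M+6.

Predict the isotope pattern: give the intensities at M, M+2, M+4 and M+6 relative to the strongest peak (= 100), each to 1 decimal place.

Expanding (0.60108 + 0.39892)^3:
P(M) = 0.60108^3 = 0.217169
P(M+2) = 3 × 0.60108^2 × 0.39892^1 = 0.432386
P(M+4) = 3 × 0.60108^1 × 0.39892^2 = 0.286963
P(M+6) = 0.39892^3 = 0.063483
The M+2 peak is largest (0.432386); scaling to 100 gives 50.2 : 100.0 : 66.4 : 14.7.

50.2 : 100.0 : 66.4 : 14.7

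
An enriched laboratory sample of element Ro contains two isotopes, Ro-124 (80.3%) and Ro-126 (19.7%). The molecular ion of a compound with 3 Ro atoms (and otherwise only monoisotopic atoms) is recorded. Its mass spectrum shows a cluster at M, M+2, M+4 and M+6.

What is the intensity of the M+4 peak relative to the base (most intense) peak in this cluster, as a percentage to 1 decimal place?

Term probabilities: M 0.5178, M+2 0.3811, M+4 0.0935, M+6 0.0076. Base peak = M.
P(M) = C(3,0) × 0.803^3 × 0.197^0 = 1 × 0.51778163 × 1.0000 = 0.517782 (base)
P(M+4) = C(3,2) × 0.803^1 × 0.197^2 = 3 × 0.8030 × 0.038809 = 0.093491
Relative intensity = 0.093491 / 0.517782 × 100 = 18.1

18.1%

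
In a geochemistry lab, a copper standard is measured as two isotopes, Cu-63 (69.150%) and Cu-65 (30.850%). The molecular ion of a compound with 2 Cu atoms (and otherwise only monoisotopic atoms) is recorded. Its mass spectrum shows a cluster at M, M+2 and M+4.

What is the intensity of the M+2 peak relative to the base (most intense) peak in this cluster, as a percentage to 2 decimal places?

89.23%

Term probabilities: M 0.4782, M+2 0.4267, M+4 0.0952. Base peak = M.
P(M) = C(2,0) × 0.69150^2 × 0.30850^0 = 1 × 0.47817225 × 1.0000 = 0.478172 (base)
P(M+2) = C(2,1) × 0.69150^1 × 0.30850^1 = 2 × 0.6915 × 0.3085 = 0.426656
Relative intensity = 0.426656 / 0.478172 × 100 = 89.23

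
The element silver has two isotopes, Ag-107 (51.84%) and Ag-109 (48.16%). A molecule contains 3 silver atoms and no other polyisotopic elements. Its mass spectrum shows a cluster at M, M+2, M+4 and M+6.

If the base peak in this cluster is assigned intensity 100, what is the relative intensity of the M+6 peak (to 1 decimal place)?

Term probabilities: M 0.1393, M+2 0.3883, M+4 0.3607, M+6 0.1117. Base peak = M+2.
P(M+2) = C(3,1) × 0.5184^2 × 0.4816^1 = 3 × 0.26873856 × 0.4816 = 0.388273 (base)
P(M+6) = C(3,3) × 0.5184^0 × 0.4816^3 = 1 × 1.0000 × 0.11170161 = 0.111702
Relative intensity = 0.111702 / 0.388273 × 100 = 28.8

28.8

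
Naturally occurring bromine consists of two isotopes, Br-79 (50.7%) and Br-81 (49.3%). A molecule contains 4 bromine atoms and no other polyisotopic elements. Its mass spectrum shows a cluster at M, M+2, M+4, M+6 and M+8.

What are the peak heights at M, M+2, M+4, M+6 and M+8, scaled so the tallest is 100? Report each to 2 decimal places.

17.63 : 68.56 : 100.00 : 64.83 : 15.76

Expanding (0.507 + 0.493)^4:
P(M) = 0.507^4 = 0.066074
P(M+2) = 4 × 0.507^3 × 0.493^1 = 0.256999
P(M+4) = 6 × 0.507^2 × 0.493^2 = 0.374853
P(M+6) = 4 × 0.507^1 × 0.493^3 = 0.243001
P(M+8) = 0.493^4 = 0.059073
The M+4 peak is largest (0.374853); scaling to 100 gives 17.63 : 68.56 : 100.00 : 64.83 : 15.76.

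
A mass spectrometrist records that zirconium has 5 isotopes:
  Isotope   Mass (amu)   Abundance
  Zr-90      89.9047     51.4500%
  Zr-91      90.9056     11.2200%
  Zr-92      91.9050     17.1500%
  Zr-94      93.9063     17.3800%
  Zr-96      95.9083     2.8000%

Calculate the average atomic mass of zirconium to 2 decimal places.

91.22 amu

The abundance-weighted mean is 0.514500 × 89.9047 + 0.112200 × 90.9056 + 0.171500 × 91.9050 + 0.173800 × 93.9063 + 0.028000 × 95.9083
= 46.25597 + 10.19961 + 15.76171 + 16.32091 + 2.68543 = 91.22363 amu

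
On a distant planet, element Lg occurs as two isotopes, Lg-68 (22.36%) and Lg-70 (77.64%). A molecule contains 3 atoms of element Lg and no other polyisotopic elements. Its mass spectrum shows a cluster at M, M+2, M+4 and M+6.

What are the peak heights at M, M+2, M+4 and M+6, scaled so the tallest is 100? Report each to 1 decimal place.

2.4 : 24.9 : 86.4 : 100.0

Expanding (0.2236 + 0.7764)^3:
P(M) = 0.2236^3 = 0.011179
P(M+2) = 3 × 0.2236^2 × 0.7764^1 = 0.116453
P(M+4) = 3 × 0.2236^1 × 0.7764^2 = 0.404356
P(M+6) = 0.7764^3 = 0.468012
The M+6 peak is largest (0.468012); scaling to 100 gives 2.4 : 24.9 : 86.4 : 100.0.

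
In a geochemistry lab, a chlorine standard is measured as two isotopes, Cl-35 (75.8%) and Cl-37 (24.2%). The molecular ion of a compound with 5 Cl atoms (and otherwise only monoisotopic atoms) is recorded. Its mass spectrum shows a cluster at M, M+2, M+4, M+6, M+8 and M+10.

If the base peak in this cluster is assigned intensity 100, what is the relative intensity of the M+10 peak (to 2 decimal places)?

0.21

Term probabilities: M 0.2502, M+2 0.3994, M+4 0.2551, M+6 0.0814, M+8 0.0130, M+10 0.0008. Base peak = M+2.
P(M+2) = C(5,1) × 0.758^4 × 0.242^1 = 5 × 0.33012379 × 0.2420 = 0.399450 (base)
P(M+10) = C(5,5) × 0.758^0 × 0.242^5 = 1 × 1.0000 × 0.00083 = 0.000830
Relative intensity = 0.000830 / 0.399450 × 100 = 0.21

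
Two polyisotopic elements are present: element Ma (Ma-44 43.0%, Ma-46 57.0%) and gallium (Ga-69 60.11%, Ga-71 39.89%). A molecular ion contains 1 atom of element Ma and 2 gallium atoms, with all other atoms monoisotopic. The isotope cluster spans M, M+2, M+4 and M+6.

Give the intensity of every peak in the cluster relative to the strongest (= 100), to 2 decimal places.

37.70 : 100.00 : 82.92 : 22.01

Element Ma pattern (n=1): 0.4300 : 0.5700
Gallium pattern (n=2): 0.36132121 : 0.47955758 : 0.15912121
Convolve the two distributions (both contribute in 2-u steps):
  M: 0.4300×0.36132121 = 0.155368
  M+2: 0.4300×0.47955758 + 0.5700×0.36132121 = 0.412163
  M+4: 0.4300×0.15912121 + 0.5700×0.47955758 = 0.341770
  M+6: 0.5700×0.15912121 = 0.090699
Scale to base peak (0.412163) = 100: 37.70 : 100.00 : 82.92 : 22.01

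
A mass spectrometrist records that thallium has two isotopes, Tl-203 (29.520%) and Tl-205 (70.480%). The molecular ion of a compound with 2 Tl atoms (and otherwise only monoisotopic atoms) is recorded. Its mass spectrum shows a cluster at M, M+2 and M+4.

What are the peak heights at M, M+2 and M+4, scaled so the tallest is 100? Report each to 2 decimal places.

17.54 : 83.77 : 100.00

Each Tl atom is independently Tl-203 (p = 0.29520) or Tl-205 (q = 0.70480); the cluster is the binomial expansion (p + q)^2.
P(M) = 0.29520^2 = 0.087143
P(M+2) = 2 × 0.29520^1 × 0.70480^1 = 0.416114
P(M+4) = 0.70480^2 = 0.496743
The M+4 peak is largest (0.496743); scaling to 100 gives 17.54 : 83.77 : 100.00.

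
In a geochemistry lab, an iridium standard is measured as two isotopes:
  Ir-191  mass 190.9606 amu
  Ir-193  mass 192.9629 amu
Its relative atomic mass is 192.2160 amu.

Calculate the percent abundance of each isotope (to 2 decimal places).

Ir-191: 37.30%, Ir-193: 62.70%

Let x be the fractional abundance of Ir-191; then Ir-193 has abundance 1 − x.
190.9606·x + 192.9629·(1 − x) = 192.2160
(190.9606 − 192.9629)·x = 192.2160 − 192.9629
x = -0.7469 / -2.0023 = 0.37302 → 37.30% Ir-191, 62.70% Ir-193.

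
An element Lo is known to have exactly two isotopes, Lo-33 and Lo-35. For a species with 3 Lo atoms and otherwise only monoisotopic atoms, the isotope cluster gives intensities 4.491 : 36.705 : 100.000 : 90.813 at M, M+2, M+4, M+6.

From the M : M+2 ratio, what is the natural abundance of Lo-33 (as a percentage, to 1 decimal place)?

26.9%

Write p for the Lo-33 fraction. I(M+2)/I(M) = [C(3,1)·p^2·(1−p)] / p^3 = 3·(1−p)/p = 36.705/4.491 = 8.1730
(1−p)/p = 8.1730/3 = 2.7243  ⇒  p = 1/(1 + 2.7243) = 0.2685
Lo-33: 26.9%, Lo-35: 73.1%.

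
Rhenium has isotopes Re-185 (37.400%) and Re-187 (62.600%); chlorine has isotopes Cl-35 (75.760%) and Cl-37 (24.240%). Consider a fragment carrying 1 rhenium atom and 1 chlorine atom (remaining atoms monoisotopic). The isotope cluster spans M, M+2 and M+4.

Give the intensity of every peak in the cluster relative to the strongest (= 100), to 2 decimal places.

Rhenium pattern (n=1): 0.3740 : 0.6260
Chlorine pattern (n=1): 0.7576 : 0.2424
Convolve the two distributions (both contribute in 2-u steps):
  M: 0.3740×0.7576 = 0.283342
  M+2: 0.3740×0.2424 + 0.6260×0.7576 = 0.564915
  M+4: 0.6260×0.2424 = 0.151742
Scale to base peak (0.564915) = 100: 50.16 : 100.00 : 26.86

50.16 : 100.00 : 26.86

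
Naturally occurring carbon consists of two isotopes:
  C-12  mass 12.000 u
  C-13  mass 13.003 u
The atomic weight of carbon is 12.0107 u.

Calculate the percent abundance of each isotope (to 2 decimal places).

C-12: 98.93%, C-13: 1.07%

With x = fraction of C-12 (so C-13 is 1 − x):
12.000·x + 13.003·(1 − x) = 12.0107
(12.000 − 13.003)·x = 12.0107 − 13.003
x = -0.9923 / -1.003 = 0.98933 → 98.93% C-12, 1.07% C-13.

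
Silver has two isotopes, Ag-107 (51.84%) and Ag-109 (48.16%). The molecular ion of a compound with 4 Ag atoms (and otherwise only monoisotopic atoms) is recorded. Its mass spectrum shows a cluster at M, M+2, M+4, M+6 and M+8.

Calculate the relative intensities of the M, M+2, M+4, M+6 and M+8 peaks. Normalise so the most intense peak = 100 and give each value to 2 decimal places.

Expanding (0.5184 + 0.4816)^4:
P(M) = 0.5184^4 = 0.072220
P(M+2) = 4 × 0.5184^3 × 0.4816^1 = 0.268375
P(M+4) = 6 × 0.5184^2 × 0.4816^2 = 0.373985
P(M+6) = 4 × 0.5184^1 × 0.4816^3 = 0.231624
P(M+8) = 0.4816^4 = 0.053795
The M+4 peak is largest (0.373985); scaling to 100 gives 19.31 : 71.76 : 100.00 : 61.93 : 14.38.

19.31 : 71.76 : 100.00 : 61.93 : 14.38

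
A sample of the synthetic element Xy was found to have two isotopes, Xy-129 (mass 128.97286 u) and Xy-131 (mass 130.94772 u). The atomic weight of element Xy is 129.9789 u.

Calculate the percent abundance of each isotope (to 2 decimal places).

Let x be the fractional abundance of Xy-129; then Xy-131 has abundance 1 − x.
128.97286·x + 130.94772·(1 − x) = 129.9789
(128.97286 − 130.94772)·x = 129.9789 − 130.94772
x = -0.96882 / -1.97486 = 0.49058 → 49.06% Xy-129, 50.94% Xy-131.

Xy-129: 49.06%, Xy-131: 50.94%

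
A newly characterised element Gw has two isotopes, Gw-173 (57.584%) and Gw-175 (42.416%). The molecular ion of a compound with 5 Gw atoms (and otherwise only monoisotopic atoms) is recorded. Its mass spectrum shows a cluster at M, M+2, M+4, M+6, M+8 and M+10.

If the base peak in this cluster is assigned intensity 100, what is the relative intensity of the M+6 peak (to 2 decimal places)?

73.66

Binomial terms of (0.57584 + 0.42416)^5: M 0.0633, M+2 0.2332, M+4 0.3435, M+6 0.2530, M+8 0.0932, M+10 0.0137 → M+4 is the base peak.
P(M+4) = C(5,2) × 0.57584^3 × 0.42416^2 = 10 × 0.19094377 × 0.17991171 = 0.343530 (base)
P(M+6) = C(5,3) × 0.57584^2 × 0.42416^3 = 10 × 0.33159171 × 0.07631135 = 0.253042
Relative intensity = 0.253042 / 0.343530 × 100 = 73.66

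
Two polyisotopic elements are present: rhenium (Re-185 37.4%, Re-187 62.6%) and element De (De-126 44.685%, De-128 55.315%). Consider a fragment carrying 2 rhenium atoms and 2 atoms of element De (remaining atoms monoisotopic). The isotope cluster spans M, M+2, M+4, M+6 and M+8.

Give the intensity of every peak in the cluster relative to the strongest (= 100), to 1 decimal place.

7.9 : 46.1 : 100.0 : 95.6 : 34.0

Rhenium pattern (n=2): 0.139876 : 0.468248 : 0.391876
Element De pattern (n=2): 0.19967492 : 0.49435016 : 0.30597492
Convolve the two distributions (both contribute in 2-u steps):
  M: 0.139876×0.19967492 = 0.027930
  M+2: 0.139876×0.49435016 + 0.468248×0.19967492 = 0.162645
  M+4: 0.139876×0.30597492 + 0.468248×0.49435016 + 0.391876×0.19967492 = 0.352525
  M+6: 0.468248×0.30597492 + 0.391876×0.49435016 = 0.336996
  M+8: 0.391876×0.30597492 = 0.119904
Scale to base peak (0.352525) = 100: 7.9 : 46.1 : 100.0 : 95.6 : 34.0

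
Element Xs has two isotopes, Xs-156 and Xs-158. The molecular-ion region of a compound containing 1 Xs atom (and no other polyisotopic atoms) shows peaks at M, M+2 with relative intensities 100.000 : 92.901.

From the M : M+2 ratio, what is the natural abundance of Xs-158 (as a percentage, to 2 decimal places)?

48.16%

If p is the fraction of Xs that is Xs-156, then I(M+2)/I(M) = [C(1,1)·p^0·(1−p)] / p^1 = 1·(1−p)/p = 92.901/100.000 = 0.9290
(1−p)/p = 0.9290/1 = 0.9290  ⇒  p = 1/(1 + 0.9290) = 0.5184
Xs-156: 51.84%, Xs-158: 48.16%.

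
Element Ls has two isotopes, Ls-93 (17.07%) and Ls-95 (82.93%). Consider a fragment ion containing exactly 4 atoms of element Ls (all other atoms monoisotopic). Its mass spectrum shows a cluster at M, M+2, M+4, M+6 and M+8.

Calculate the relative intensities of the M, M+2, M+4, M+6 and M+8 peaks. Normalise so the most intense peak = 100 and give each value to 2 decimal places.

0.18 : 3.49 : 25.42 : 82.33 : 100.00

Expanding (0.1707 + 0.8293)^4:
P(M) = 0.1707^4 = 0.000849
P(M+2) = 4 × 0.1707^3 × 0.8293^1 = 0.016500
P(M+4) = 6 × 0.1707^2 × 0.8293^2 = 0.120238
P(M+6) = 4 × 0.1707^1 × 0.8293^3 = 0.389429
P(M+8) = 0.8293^4 = 0.472984
The M+8 peak is largest (0.472984); scaling to 100 gives 0.18 : 3.49 : 25.42 : 82.33 : 100.00.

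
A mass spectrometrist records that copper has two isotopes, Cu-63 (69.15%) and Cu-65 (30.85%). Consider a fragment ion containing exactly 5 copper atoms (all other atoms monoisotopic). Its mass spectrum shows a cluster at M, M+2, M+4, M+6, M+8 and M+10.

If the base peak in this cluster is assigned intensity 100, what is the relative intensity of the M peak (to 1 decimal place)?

Term probabilities: M 0.1581, M+2 0.3527, M+4 0.3147, M+6 0.1404, M+8 0.0313, M+10 0.0028. Base peak = M+2.
P(M+2) = C(5,1) × 0.6915^4 × 0.3085^1 = 5 × 0.2286487 × 0.3085 = 0.352691 (base)
P(M) = C(5,0) × 0.6915^5 × 0.3085^0 = 1 × 0.15811058 × 1.0000 = 0.158111
Relative intensity = 0.158111 / 0.352691 × 100 = 44.8

44.8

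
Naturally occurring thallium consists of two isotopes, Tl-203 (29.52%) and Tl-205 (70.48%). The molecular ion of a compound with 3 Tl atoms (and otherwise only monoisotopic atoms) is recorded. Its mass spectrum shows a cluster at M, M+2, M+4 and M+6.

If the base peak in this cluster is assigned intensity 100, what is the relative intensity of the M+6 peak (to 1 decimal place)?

79.6

Term probabilities: M 0.0257, M+2 0.1843, M+4 0.4399, M+6 0.3501. Base peak = M+4.
P(M+4) = C(3,2) × 0.2952^1 × 0.7048^2 = 3 × 0.2952 × 0.49674304 = 0.439916 (base)
P(M+6) = C(3,3) × 0.2952^0 × 0.7048^3 = 1 × 1.0000 × 0.35010449 = 0.350104
Relative intensity = 0.350104 / 0.439916 × 100 = 79.6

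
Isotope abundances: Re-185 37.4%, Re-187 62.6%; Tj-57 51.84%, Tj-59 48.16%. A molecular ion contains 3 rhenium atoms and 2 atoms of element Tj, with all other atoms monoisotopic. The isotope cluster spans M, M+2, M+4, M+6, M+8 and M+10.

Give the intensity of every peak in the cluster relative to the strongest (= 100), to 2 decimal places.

Rhenium pattern (n=3): 0.05231362 : 0.26268713 : 0.43968487 : 0.24531438
Element Tj pattern (n=2): 0.26873856 : 0.49932288 : 0.23193856
Convolve the two distributions (both contribute in 2-u steps):
  M: 0.05231362×0.26873856 = 0.014059
  M+2: 0.05231362×0.49932288 + 0.26268713×0.26873856 = 0.096716
  M+4: 0.05231362×0.23193856 + 0.26268713×0.49932288 + 0.43968487×0.26873856 = 0.261460
  M+6: 0.26268713×0.23193856 + 0.43968487×0.49932288 + 0.24531438×0.26873856 = 0.346397
  M+8: 0.43968487×0.23193856 + 0.24531438×0.49932288 = 0.224471
  M+10: 0.24531438×0.23193856 = 0.056898
Scale to base peak (0.346397) = 100: 4.06 : 27.92 : 75.48 : 100.00 : 64.80 : 16.43

4.06 : 27.92 : 75.48 : 100.00 : 64.80 : 16.43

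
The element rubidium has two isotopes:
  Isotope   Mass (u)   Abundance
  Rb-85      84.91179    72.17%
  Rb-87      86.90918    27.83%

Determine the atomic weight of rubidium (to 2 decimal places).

85.47 u

Weight each isotope mass by its fractional abundance: 0.7217 × 84.91179 + 0.2783 × 86.90918
= 61.280839 + 24.186825 = 85.467664 u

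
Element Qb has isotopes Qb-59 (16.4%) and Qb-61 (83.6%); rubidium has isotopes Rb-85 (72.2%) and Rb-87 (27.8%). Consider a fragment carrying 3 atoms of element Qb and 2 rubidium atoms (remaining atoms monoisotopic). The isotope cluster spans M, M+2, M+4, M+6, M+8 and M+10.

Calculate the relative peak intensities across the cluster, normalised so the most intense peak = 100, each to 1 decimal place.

0.5 : 8.2 : 46.1 : 100.0 : 58.3 : 10.1

Element Qb pattern (n=3): 0.00441094 : 0.06745517 : 0.34385683 : 0.58427706
Rubidium pattern (n=2): 0.521284 : 0.401432 : 0.077284
Convolve the two distributions (both contribute in 2-u steps):
  M: 0.00441094×0.521284 = 0.002299
  M+2: 0.00441094×0.401432 + 0.06745517×0.521284 = 0.036934
  M+4: 0.00441094×0.077284 + 0.06745517×0.401432 + 0.34385683×0.521284 = 0.206667
  M+6: 0.06745517×0.077284 + 0.34385683×0.401432 + 0.58427706×0.521284 = 0.447823
  M+8: 0.34385683×0.077284 + 0.58427706×0.401432 = 0.261122
  M+10: 0.58427706×0.077284 = 0.045155
Scale to base peak (0.447823) = 100: 0.5 : 8.2 : 46.1 : 100.0 : 58.3 : 10.1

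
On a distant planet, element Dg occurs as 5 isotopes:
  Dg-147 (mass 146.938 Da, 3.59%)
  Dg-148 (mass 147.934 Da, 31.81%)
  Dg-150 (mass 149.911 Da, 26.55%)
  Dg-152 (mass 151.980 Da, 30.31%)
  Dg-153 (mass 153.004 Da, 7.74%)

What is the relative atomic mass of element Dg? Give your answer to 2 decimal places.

The abundance-weighted mean is 0.0359 × 146.938 + 0.3181 × 147.934 + 0.2655 × 149.911 + 0.3031 × 151.980 + 0.0774 × 153.004
= 5.2751 + 47.0578 + 39.8014 + 46.0651 + 11.8425 = 150.0419 Da

150.04 Da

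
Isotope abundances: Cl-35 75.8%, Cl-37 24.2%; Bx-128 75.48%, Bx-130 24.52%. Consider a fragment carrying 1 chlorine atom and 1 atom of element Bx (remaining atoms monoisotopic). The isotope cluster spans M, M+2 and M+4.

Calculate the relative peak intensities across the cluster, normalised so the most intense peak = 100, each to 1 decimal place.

100.0 : 64.4 : 10.4

Chlorine pattern (n=1): 0.7580 : 0.2420
Element Bx pattern (n=1): 0.7548 : 0.2452
Convolve the two distributions (both contribute in 2-u steps):
  M: 0.7580×0.7548 = 0.572138
  M+2: 0.7580×0.2452 + 0.2420×0.7548 = 0.368523
  M+4: 0.2420×0.2452 = 0.059338
Scale to base peak (0.572138) = 100: 100.0 : 64.4 : 10.4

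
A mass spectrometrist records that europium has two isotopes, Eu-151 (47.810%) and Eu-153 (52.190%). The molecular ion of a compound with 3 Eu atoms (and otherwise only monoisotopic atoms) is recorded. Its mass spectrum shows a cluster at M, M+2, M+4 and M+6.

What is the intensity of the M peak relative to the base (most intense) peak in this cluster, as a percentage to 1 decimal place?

(0.47810 + 0.52190)^3 gives M 0.1093, M+2 0.3579, M+4 0.3907, M+6 0.1422; the largest is M+4.
P(M+4) = C(3,2) × 0.47810^1 × 0.52190^2 = 3 × 0.4781 × 0.27237961 = 0.390674 (base)
P(M) = C(3,0) × 0.47810^3 × 0.52190^0 = 1 × 0.10928391 × 1.0000 = 0.109284
Relative intensity = 0.109284 / 0.390674 × 100 = 28.0

28.0%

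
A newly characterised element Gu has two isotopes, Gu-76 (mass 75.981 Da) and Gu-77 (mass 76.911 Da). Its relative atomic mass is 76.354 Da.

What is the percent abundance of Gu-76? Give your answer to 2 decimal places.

Writing the weighted mean with unknown fraction x of Gu-76:
75.981·x + 76.911·(1 − x) = 76.354
(75.981 − 76.911)·x = 76.354 − 76.911
x = -0.557 / -0.930 = 0.59892 → 59.89% Gu-76, 40.11% Gu-77.

59.89%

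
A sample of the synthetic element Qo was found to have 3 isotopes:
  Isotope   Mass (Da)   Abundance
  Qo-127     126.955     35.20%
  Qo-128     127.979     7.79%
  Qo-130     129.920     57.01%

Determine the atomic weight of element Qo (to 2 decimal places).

Average mass = Σ (abundance × isotope mass) = 0.3520 × 126.955 + 0.0779 × 127.979 + 0.5701 × 129.920
= 44.6882 + 9.9696 + 74.0674 = 128.7252 Da

128.73 Da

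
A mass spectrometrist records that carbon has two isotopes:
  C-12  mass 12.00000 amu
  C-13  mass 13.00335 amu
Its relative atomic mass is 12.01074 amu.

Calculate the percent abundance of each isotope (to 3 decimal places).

Writing the weighted mean with unknown fraction x of C-12:
12.00000·x + 13.00335·(1 − x) = 12.01074
(12.00000 − 13.00335)·x = 12.01074 − 13.00335
x = -0.99261 / -1.00335 = 0.98930 → 98.930% C-12, 1.070% C-13.

C-12: 98.930%, C-13: 1.070%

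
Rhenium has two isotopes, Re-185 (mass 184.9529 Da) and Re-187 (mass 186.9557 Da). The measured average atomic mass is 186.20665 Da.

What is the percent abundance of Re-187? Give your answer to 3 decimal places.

Let x be the fractional abundance of Re-185; then Re-187 has abundance 1 − x.
184.9529·x + 186.9557·(1 − x) = 186.20665
(184.9529 − 186.9557)·x = 186.20665 − 186.9557
x = -0.74905 / -2.0028 = 0.37400 → 37.400% Re-185, 62.600% Re-187.

62.600%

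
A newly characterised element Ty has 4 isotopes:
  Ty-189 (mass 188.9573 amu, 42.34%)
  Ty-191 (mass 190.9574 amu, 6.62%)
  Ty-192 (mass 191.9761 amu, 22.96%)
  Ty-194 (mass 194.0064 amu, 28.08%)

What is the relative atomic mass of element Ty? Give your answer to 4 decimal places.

191.2006 amu

Ar = Σ fᵢ·mᵢ = 0.4234 × 188.9573 + 0.0662 × 190.9574 + 0.2296 × 191.9761 + 0.2808 × 194.0064
= 80.00452 + 12.64138 + 44.07771 + 54.47700 = 191.20061 amu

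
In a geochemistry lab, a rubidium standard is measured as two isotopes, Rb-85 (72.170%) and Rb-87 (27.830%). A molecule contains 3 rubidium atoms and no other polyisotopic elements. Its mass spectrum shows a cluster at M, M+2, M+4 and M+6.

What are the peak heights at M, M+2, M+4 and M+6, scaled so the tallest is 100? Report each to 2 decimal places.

Expanding (0.72170 + 0.27830)^3:
P(M) = 0.72170^3 = 0.375898
P(M+2) = 3 × 0.72170^2 × 0.27830^1 = 0.434858
P(M+4) = 3 × 0.72170^1 × 0.27830^2 = 0.167689
P(M+6) = 0.27830^3 = 0.021555
The M+2 peak is largest (0.434858); scaling to 100 gives 86.44 : 100.00 : 38.56 : 4.96.

86.44 : 100.00 : 38.56 : 4.96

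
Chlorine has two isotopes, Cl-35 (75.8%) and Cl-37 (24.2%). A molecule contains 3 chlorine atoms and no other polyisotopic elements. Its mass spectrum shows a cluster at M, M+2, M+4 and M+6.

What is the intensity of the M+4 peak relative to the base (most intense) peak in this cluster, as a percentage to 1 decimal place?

Binomial terms of (0.758 + 0.242)^3: M 0.4355, M+2 0.4171, M+4 0.1332, M+6 0.0142 → M is the base peak.
P(M) = C(3,0) × 0.758^3 × 0.242^0 = 1 × 0.43551951 × 1.0000 = 0.435520 (base)
P(M+4) = C(3,2) × 0.758^1 × 0.242^2 = 3 × 0.7580 × 0.058564 = 0.133175
Relative intensity = 0.133175 / 0.435520 × 100 = 30.6

30.6%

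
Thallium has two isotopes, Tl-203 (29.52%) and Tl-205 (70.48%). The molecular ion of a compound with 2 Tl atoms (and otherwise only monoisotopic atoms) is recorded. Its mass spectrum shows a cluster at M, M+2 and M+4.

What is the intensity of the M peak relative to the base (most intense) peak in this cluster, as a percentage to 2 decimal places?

17.54%

Binomial terms of (0.2952 + 0.7048)^2: M 0.0871, M+2 0.4161, M+4 0.4967 → M+4 is the base peak.
P(M+4) = C(2,2) × 0.2952^0 × 0.7048^2 = 1 × 1.0000 × 0.49674304 = 0.496743 (base)
P(M) = C(2,0) × 0.2952^2 × 0.7048^0 = 1 × 0.08714304 × 1.0000 = 0.087143
Relative intensity = 0.087143 / 0.496743 × 100 = 17.54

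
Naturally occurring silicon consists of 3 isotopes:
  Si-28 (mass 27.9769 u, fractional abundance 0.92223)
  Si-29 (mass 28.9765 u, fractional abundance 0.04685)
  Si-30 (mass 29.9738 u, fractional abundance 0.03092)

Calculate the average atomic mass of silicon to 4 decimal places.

28.0855 u

Weight each isotope mass by its fractional abundance: 0.92223 × 27.9769 + 0.04685 × 28.9765 + 0.03092 × 29.9738
= 25.80114 + 1.35755 + 0.92679 = 28.08548 u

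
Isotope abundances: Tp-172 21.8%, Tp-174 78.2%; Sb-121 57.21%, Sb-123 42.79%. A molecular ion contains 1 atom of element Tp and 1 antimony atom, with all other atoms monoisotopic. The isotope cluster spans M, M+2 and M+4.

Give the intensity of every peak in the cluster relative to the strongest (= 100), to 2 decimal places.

Element Tp pattern (n=1): 0.2180 : 0.7820
Antimony pattern (n=1): 0.5721 : 0.4279
Convolve the two distributions (both contribute in 2-u steps):
  M: 0.2180×0.5721 = 0.124718
  M+2: 0.2180×0.4279 + 0.7820×0.5721 = 0.540664
  M+4: 0.7820×0.4279 = 0.334618
Scale to base peak (0.540664) = 100: 23.07 : 100.00 : 61.89

23.07 : 100.00 : 61.89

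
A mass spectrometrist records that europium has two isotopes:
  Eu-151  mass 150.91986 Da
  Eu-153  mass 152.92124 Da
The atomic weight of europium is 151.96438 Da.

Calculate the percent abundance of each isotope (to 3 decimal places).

Eu-151: 47.810%, Eu-153: 52.190%

With x = fraction of Eu-151 (so Eu-153 is 1 − x):
150.91986·x + 152.92124·(1 − x) = 151.96438
(150.91986 − 152.92124)·x = 151.96438 − 152.92124
x = -0.95686 / -2.00138 = 0.47810 → 47.810% Eu-151, 52.190% Eu-153.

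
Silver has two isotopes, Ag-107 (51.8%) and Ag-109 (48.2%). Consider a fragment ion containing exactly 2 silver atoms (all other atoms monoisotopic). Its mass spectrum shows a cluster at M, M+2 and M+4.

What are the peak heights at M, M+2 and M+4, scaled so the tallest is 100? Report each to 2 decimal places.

Expanding (0.518 + 0.482)^2:
P(M) = 0.518^2 = 0.268324
P(M+2) = 2 × 0.518^1 × 0.482^1 = 0.499352
P(M+4) = 0.482^2 = 0.232324
The M+2 peak is largest (0.499352); scaling to 100 gives 53.73 : 100.00 : 46.53.

53.73 : 100.00 : 46.53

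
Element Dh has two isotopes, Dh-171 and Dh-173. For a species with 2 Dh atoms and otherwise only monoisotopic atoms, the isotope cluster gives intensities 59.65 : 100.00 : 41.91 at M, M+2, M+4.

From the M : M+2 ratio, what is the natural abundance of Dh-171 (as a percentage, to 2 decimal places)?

If p is the fraction of Dh that is Dh-171, then I(M+2)/I(M) = [C(2,1)·p^1·(1−p)] / p^2 = 2·(1−p)/p = 100.00/59.65 = 1.6764
(1−p)/p = 1.6764/2 = 0.8382  ⇒  p = 1/(1 + 0.8382) = 0.5440
Dh-171: 54.40%, Dh-173: 45.60%.

54.40%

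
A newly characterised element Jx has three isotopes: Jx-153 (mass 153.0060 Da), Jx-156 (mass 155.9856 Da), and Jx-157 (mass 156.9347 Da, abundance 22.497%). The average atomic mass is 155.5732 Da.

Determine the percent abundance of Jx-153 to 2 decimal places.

Let x and y be the fractions of Jx-153 and Jx-156. Then x + y = 1 − 0.22497 = 0.77503 and 153.0060x + 155.9856y = 155.5732 − 0.22497×156.9347 = 120.267600541.
Substituting: 153.0060x + 155.9856(0.77503 − x) = 120.267600541
(153.0060 − 155.9856)x = -0.625919027  ⇒  x = 0.21007, y = 0.56496
Jx-153: 21.01%, Jx-156: 56.50%.

21.01%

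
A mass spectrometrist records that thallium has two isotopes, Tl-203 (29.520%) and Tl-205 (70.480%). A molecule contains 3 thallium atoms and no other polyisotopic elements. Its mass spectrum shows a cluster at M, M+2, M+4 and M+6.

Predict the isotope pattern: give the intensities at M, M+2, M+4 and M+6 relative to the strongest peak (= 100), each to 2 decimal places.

5.85 : 41.88 : 100.00 : 79.58

The 3 Tl atoms are independent, so intensities follow the terms of (0.29520 + 0.70480)^3.
P(M) = 0.29520^3 = 0.025725
P(M+2) = 3 × 0.29520^2 × 0.70480^1 = 0.184255
P(M+4) = 3 × 0.29520^1 × 0.70480^2 = 0.439916
P(M+6) = 0.70480^3 = 0.350104
The M+4 peak is largest (0.439916); scaling to 100 gives 5.85 : 41.88 : 100.00 : 79.58.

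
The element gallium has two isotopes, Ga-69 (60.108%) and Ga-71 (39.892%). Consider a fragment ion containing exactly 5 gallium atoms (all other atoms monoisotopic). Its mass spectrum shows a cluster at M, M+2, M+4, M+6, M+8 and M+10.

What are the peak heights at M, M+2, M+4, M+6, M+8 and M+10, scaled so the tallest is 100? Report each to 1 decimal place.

The 5 Ga atoms are independent, so intensities follow the terms of (0.60108 + 0.39892)^5.
P(M) = 0.60108^5 = 0.078462
P(M+2) = 5 × 0.60108^4 × 0.39892^1 = 0.260366
P(M+4) = 10 × 0.60108^3 × 0.39892^2 = 0.345596
P(M+6) = 10 × 0.60108^2 × 0.39892^3 = 0.229362
P(M+8) = 5 × 0.60108^1 × 0.39892^4 = 0.076111
P(M+10) = 0.39892^5 = 0.010103
The M+4 peak is largest (0.345596); scaling to 100 gives 22.7 : 75.3 : 100.0 : 66.4 : 22.0 : 2.9.

22.7 : 75.3 : 100.0 : 66.4 : 22.0 : 2.9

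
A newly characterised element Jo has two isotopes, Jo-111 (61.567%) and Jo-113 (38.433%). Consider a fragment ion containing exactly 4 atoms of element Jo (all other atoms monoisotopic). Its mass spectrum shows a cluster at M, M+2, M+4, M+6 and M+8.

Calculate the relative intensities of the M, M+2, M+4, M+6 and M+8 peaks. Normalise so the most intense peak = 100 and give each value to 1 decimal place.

40.0 : 100.0 : 93.6 : 39.0 : 6.1

Expanding (0.61567 + 0.38433)^4:
P(M) = 0.61567^4 = 0.143679
P(M+2) = 4 × 0.61567^3 × 0.38433^1 = 0.358764
P(M+4) = 6 × 0.61567^2 × 0.38433^2 = 0.335935
P(M+6) = 4 × 0.61567^1 × 0.38433^3 = 0.139804
P(M+8) = 0.38433^4 = 0.021818
The M+2 peak is largest (0.358764); scaling to 100 gives 40.0 : 100.0 : 93.6 : 39.0 : 6.1.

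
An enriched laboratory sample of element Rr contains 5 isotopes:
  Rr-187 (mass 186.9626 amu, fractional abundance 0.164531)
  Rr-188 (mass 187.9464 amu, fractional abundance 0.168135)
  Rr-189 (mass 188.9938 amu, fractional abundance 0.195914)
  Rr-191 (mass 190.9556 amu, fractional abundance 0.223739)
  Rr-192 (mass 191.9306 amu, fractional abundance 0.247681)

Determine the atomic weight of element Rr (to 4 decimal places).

The abundance-weighted mean is 0.164531 × 186.9626 + 0.168135 × 187.9464 + 0.195914 × 188.9938 + 0.223739 × 190.9556 + 0.247681 × 191.9306
= 30.76114 + 31.60037 + 37.02653 + 42.72421 + 47.53756 = 189.64981 amu

189.6498 amu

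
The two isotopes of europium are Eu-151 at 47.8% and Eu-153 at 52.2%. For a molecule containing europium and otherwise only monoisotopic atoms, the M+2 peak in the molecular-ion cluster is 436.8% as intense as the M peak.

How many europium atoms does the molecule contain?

The M+2/M ratio from n Eu atoms is n · q/p = n · 0.522/0.478.
n = 4.368 × 0.478/0.522 = 4.00 ≈ 4

4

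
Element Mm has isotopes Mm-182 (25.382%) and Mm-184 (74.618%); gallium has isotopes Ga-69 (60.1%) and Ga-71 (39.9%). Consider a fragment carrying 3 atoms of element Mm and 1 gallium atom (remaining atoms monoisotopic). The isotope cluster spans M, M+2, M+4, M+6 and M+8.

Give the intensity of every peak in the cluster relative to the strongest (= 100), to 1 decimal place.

Element Mm pattern (n=3): 0.01635225 : 0.14421703 : 0.4239692 : 0.41546153
Gallium pattern (n=1): 0.6010 : 0.3990
Convolve the two distributions (both contribute in 2-u steps):
  M: 0.01635225×0.6010 = 0.009828
  M+2: 0.01635225×0.3990 + 0.14421703×0.6010 = 0.093199
  M+4: 0.14421703×0.3990 + 0.4239692×0.6010 = 0.312348
  M+6: 0.4239692×0.3990 + 0.41546153×0.6010 = 0.418856
  M+8: 0.41546153×0.3990 = 0.165769
Scale to base peak (0.418856) = 100: 2.3 : 22.3 : 74.6 : 100.0 : 39.6

2.3 : 22.3 : 74.6 : 100.0 : 39.6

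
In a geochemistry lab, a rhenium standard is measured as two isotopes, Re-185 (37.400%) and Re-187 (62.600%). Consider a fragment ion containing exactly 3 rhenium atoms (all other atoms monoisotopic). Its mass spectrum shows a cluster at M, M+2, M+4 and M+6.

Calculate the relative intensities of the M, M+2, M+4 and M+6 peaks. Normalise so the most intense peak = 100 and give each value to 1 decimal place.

11.9 : 59.7 : 100.0 : 55.8

Each Re atom is independently Re-185 (p = 0.37400) or Re-187 (q = 0.62600); the cluster is the binomial expansion (p + q)^3.
P(M) = 0.37400^3 = 0.052314
P(M+2) = 3 × 0.37400^2 × 0.62600^1 = 0.262687
P(M+4) = 3 × 0.37400^1 × 0.62600^2 = 0.439685
P(M+6) = 0.62600^3 = 0.245314
The M+4 peak is largest (0.439685); scaling to 100 gives 11.9 : 59.7 : 100.0 : 55.8.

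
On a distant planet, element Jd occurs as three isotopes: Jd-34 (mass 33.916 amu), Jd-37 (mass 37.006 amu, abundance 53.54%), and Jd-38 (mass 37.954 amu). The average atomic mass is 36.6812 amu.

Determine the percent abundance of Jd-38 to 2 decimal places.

27.51%

The remaining 46.46% is split between Jd-34 (fraction x) and Jd-38 (fraction 0.4646 − x).
Substituting: 33.916x + 37.954(0.4646 − x) = 16.8681876
(33.916 − 37.954)x = -0.7652408  ⇒  x = 0.18951, y = 0.27509
Jd-34: 18.95%, Jd-38: 27.51%.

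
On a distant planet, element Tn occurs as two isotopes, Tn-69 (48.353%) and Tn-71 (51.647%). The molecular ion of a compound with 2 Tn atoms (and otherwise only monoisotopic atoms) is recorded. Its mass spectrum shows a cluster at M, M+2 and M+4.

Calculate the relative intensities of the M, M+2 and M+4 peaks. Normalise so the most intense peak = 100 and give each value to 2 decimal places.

46.81 : 100.00 : 53.41

Each Tn atom is independently Tn-69 (p = 0.48353) or Tn-71 (q = 0.51647); the cluster is the binomial expansion (p + q)^2.
P(M) = 0.48353^2 = 0.233801
P(M+2) = 2 × 0.48353^1 × 0.51647^1 = 0.499457
P(M+4) = 0.51647^2 = 0.266741
The M+2 peak is largest (0.499457); scaling to 100 gives 46.81 : 100.00 : 53.41.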